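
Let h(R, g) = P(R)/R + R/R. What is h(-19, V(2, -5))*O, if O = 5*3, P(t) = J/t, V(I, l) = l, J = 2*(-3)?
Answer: 5325/361 ≈ 14.751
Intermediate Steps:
J = -6
P(t) = -6/t
h(R, g) = 1 - 6/R² (h(R, g) = (-6/R)/R + R/R = -6/R² + 1 = 1 - 6/R²)
O = 15
h(-19, V(2, -5))*O = (1 - 6/(-19)²)*15 = (1 - 6*1/361)*15 = (1 - 6/361)*15 = (355/361)*15 = 5325/361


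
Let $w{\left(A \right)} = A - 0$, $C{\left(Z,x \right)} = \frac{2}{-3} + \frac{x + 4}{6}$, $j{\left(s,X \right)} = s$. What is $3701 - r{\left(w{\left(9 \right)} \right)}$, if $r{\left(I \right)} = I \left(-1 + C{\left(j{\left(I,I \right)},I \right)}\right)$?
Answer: $\frac{7393}{2} \approx 3696.5$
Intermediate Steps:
$C{\left(Z,x \right)} = \frac{x}{6}$ ($C{\left(Z,x \right)} = 2 \left(- \frac{1}{3}\right) + \left(4 + x\right) \frac{1}{6} = - \frac{2}{3} + \left(\frac{2}{3} + \frac{x}{6}\right) = \frac{x}{6}$)
$w{\left(A \right)} = A$ ($w{\left(A \right)} = A + 0 = A$)
$r{\left(I \right)} = I \left(-1 + \frac{I}{6}\right)$
$3701 - r{\left(w{\left(9 \right)} \right)} = 3701 - \frac{1}{6} \cdot 9 \left(-6 + 9\right) = 3701 - \frac{1}{6} \cdot 9 \cdot 3 = 3701 - \frac{9}{2} = \frac{7393}{2}$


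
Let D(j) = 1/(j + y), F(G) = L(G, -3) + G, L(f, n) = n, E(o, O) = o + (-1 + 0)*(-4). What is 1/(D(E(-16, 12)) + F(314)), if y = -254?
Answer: 266/82725 ≈ 0.0032155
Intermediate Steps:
E(o, O) = 4 + o (E(o, O) = o - 1*(-4) = o + 4 = 4 + o)
F(G) = -3 + G
D(j) = 1/(-254 + j) (D(j) = 1/(j - 254) = 1/(-254 + j))
1/(D(E(-16, 12)) + F(314)) = 1/(1/(-254 + (4 - 16)) + (-3 + 314)) = 1/(1/(-254 - 12) + 311) = 1/(1/(-266) + 311) = 1/(-1/266 + 311) = 1/(82725/266) = 266/82725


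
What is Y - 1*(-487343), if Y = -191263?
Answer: 296080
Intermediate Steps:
Y - 1*(-487343) = -191263 - 1*(-487343) = -191263 + 487343 = 296080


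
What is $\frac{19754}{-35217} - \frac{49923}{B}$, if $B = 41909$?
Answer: $- \frac{369429811}{210844179} \approx -1.7521$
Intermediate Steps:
$\frac{19754}{-35217} - \frac{49923}{B} = \frac{19754}{-35217} - \frac{49923}{41909} = 19754 \left(- \frac{1}{35217}\right) - \frac{49923}{41909} = - \frac{2822}{5031} - \frac{49923}{41909} = - \frac{369429811}{210844179}$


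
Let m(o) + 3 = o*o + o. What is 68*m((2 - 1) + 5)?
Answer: 2652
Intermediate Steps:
m(o) = -3 + o + o**2 (m(o) = -3 + (o*o + o) = -3 + (o**2 + o) = -3 + (o + o**2) = -3 + o + o**2)
68*m((2 - 1) + 5) = 68*(-3 + ((2 - 1) + 5) + ((2 - 1) + 5)**2) = 68*(-3 + (1 + 5) + (1 + 5)**2) = 68*(-3 + 6 + 6**2) = 68*(-3 + 6 + 36) = 68*39 = 2652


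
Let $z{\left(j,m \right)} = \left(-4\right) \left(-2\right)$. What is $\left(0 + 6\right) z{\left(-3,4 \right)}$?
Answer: $48$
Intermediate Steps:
$z{\left(j,m \right)} = 8$
$\left(0 + 6\right) z{\left(-3,4 \right)} = \left(0 + 6\right) 8 = 6 \cdot 8 = 48$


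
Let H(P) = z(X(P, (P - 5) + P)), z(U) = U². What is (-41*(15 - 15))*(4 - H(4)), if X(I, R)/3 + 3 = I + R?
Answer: 0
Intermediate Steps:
X(I, R) = -9 + 3*I + 3*R (X(I, R) = -9 + 3*(I + R) = -9 + (3*I + 3*R) = -9 + 3*I + 3*R)
H(P) = (-24 + 9*P)² (H(P) = (-9 + 3*P + 3*((P - 5) + P))² = (-9 + 3*P + 3*((-5 + P) + P))² = (-9 + 3*P + 3*(-5 + 2*P))² = (-9 + 3*P + (-15 + 6*P))² = (-24 + 9*P)²)
(-41*(15 - 15))*(4 - H(4)) = (-41*(15 - 15))*(4 - 9*(-8 + 3*4)²) = (-41*0)*(4 - 9*(-8 + 12)²) = 0*(4 - 9*4²) = 0*(4 - 9*16) = 0*(4 - 1*144) = 0*(4 - 144) = 0*(-140) = 0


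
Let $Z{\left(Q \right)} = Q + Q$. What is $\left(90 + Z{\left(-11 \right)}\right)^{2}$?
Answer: $4624$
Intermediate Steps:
$Z{\left(Q \right)} = 2 Q$
$\left(90 + Z{\left(-11 \right)}\right)^{2} = \left(90 + 2 \left(-11\right)\right)^{2} = \left(90 - 22\right)^{2} = 68^{2} = 4624$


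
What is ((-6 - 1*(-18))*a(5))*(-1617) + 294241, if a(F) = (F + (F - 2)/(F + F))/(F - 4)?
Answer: 956999/5 ≈ 1.9140e+5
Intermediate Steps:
a(F) = (F + (-2 + F)/(2*F))/(-4 + F) (a(F) = (F + (-2 + F)/((2*F)))/(-4 + F) = (F + (-2 + F)*(1/(2*F)))/(-4 + F) = (F + (-2 + F)/(2*F))/(-4 + F))
((-6 - 1*(-18))*a(5))*(-1617) + 294241 = ((-6 - 1*(-18))*((-1 + 5**2 + (1/2)*5)/(5*(-4 + 5))))*(-1617) + 294241 = ((-6 + 18)*((1/5)*(-1 + 25 + 5/2)/1))*(-1617) + 294241 = (12*((1/5)*1*(53/2)))*(-1617) + 294241 = (12*(53/10))*(-1617) + 294241 = (318/5)*(-1617) + 294241 = -514206/5 + 294241 = 956999/5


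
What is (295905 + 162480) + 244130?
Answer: 702515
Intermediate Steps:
(295905 + 162480) + 244130 = 458385 + 244130 = 702515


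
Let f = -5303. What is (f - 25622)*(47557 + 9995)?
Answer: -1779795600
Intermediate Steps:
(f - 25622)*(47557 + 9995) = (-5303 - 25622)*(47557 + 9995) = -30925*57552 = -1779795600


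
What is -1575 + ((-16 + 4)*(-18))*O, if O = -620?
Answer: -135495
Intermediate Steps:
-1575 + ((-16 + 4)*(-18))*O = -1575 + ((-16 + 4)*(-18))*(-620) = -1575 - 12*(-18)*(-620) = -1575 + 216*(-620) = -1575 - 133920 = -135495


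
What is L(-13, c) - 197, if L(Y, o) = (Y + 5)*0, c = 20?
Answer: -197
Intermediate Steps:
L(Y, o) = 0 (L(Y, o) = (5 + Y)*0 = 0)
L(-13, c) - 197 = 0 - 197 = -197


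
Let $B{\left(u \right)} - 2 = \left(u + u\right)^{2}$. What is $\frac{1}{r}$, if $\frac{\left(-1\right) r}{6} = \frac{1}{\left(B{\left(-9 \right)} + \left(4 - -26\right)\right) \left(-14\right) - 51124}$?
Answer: $\frac{28054}{3} \approx 9351.3$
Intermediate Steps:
$B{\left(u \right)} = 2 + 4 u^{2}$ ($B{\left(u \right)} = 2 + \left(u + u\right)^{2} = 2 + \left(2 u\right)^{2} = 2 + 4 u^{2}$)
$r = \frac{3}{28054}$ ($r = - \frac{6}{\left(\left(2 + 4 \left(-9\right)^{2}\right) + \left(4 - -26\right)\right) \left(-14\right) - 51124} = - \frac{6}{\left(\left(2 + 4 \cdot 81\right) + \left(4 + 26\right)\right) \left(-14\right) - 51124} = - \frac{6}{\left(\left(2 + 324\right) + 30\right) \left(-14\right) - 51124} = - \frac{6}{\left(326 + 30\right) \left(-14\right) - 51124} = - \frac{6}{356 \left(-14\right) - 51124} = - \frac{6}{-4984 - 51124} = - \frac{6}{-56108} = \left(-6\right) \left(- \frac{1}{56108}\right) = \frac{3}{28054} \approx 0.00010694$)
$\frac{1}{r} = \frac{1}{\frac{3}{28054}} = \frac{28054}{3}$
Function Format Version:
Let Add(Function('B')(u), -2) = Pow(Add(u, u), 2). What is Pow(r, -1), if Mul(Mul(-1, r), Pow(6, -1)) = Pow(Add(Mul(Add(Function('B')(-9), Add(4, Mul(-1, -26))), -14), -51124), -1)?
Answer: Rational(28054, 3) ≈ 9351.3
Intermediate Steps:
Function('B')(u) = Add(2, Mul(4, Pow(u, 2))) (Function('B')(u) = Add(2, Pow(Add(u, u), 2)) = Add(2, Pow(Mul(2, u), 2)) = Add(2, Mul(4, Pow(u, 2))))
r = Rational(3, 28054) (r = Mul(-6, Pow(Add(Mul(Add(Add(2, Mul(4, Pow(-9, 2))), Add(4, Mul(-1, -26))), -14), -51124), -1)) = Mul(-6, Pow(Add(Mul(Add(Add(2, Mul(4, 81)), Add(4, 26)), -14), -51124), -1)) = Mul(-6, Pow(Add(Mul(Add(Add(2, 324), 30), -14), -51124), -1)) = Mul(-6, Pow(Add(Mul(Add(326, 30), -14), -51124), -1)) = Mul(-6, Pow(Add(Mul(356, -14), -51124), -1)) = Mul(-6, Pow(Add(-4984, -51124), -1)) = Mul(-6, Pow(-56108, -1)) = Mul(-6, Rational(-1, 56108)) = Rational(3, 28054) ≈ 0.00010694)
Pow(r, -1) = Pow(Rational(3, 28054), -1) = Rational(28054, 3)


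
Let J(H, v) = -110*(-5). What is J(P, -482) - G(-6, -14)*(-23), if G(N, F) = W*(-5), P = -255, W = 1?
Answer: 435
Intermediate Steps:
G(N, F) = -5 (G(N, F) = 1*(-5) = -5)
J(H, v) = 550
J(P, -482) - G(-6, -14)*(-23) = 550 - (-5)*(-23) = 550 - 1*115 = 550 - 115 = 435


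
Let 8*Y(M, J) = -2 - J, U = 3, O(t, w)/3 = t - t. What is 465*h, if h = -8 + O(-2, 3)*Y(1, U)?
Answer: -3720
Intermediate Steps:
O(t, w) = 0 (O(t, w) = 3*(t - t) = 3*0 = 0)
Y(M, J) = -¼ - J/8 (Y(M, J) = (-2 - J)/8 = -¼ - J/8)
h = -8 (h = -8 + 0*(-¼ - ⅛*3) = -8 + 0*(-¼ - 3/8) = -8 + 0*(-5/8) = -8 + 0 = -8)
465*h = 465*(-8) = -3720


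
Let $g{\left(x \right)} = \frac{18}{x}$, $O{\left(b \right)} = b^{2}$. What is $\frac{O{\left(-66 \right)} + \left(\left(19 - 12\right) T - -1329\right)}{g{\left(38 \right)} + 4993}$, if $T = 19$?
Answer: $\frac{55271}{47438} \approx 1.1651$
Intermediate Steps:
$\frac{O{\left(-66 \right)} + \left(\left(19 - 12\right) T - -1329\right)}{g{\left(38 \right)} + 4993} = \frac{\left(-66\right)^{2} + \left(\left(19 - 12\right) 19 - -1329\right)}{\frac{18}{38} + 4993} = \frac{4356 + \left(7 \cdot 19 + 1329\right)}{18 \cdot \frac{1}{38} + 4993} = \frac{4356 + \left(133 + 1329\right)}{\frac{9}{19} + 4993} = \frac{4356 + 1462}{\frac{94876}{19}} = 5818 \cdot \frac{19}{94876} = \frac{55271}{47438}$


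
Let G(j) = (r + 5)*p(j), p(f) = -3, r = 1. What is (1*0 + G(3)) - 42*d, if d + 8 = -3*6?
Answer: 1074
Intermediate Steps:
d = -26 (d = -8 - 3*6 = -8 - 18 = -26)
G(j) = -18 (G(j) = (1 + 5)*(-3) = 6*(-3) = -18)
(1*0 + G(3)) - 42*d = (1*0 - 18) - 42*(-26) = (0 - 18) + 1092 = -18 + 1092 = 1074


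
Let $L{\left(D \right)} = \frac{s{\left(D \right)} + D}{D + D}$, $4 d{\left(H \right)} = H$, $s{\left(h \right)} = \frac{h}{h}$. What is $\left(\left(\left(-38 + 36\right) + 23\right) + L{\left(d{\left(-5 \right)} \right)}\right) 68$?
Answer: $\frac{7174}{5} \approx 1434.8$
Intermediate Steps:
$s{\left(h \right)} = 1$
$d{\left(H \right)} = \frac{H}{4}$
$L{\left(D \right)} = \frac{1 + D}{2 D}$ ($L{\left(D \right)} = \frac{1 + D}{D + D} = \frac{1 + D}{2 D}$)
$\left(\left(\left(-38 + 36\right) + 23\right) + L{\left(d{\left(-5 \right)} \right)}\right) 68 = \left(\left(\left(-38 + 36\right) + 23\right) + \frac{1 + \frac{1}{4} \left(-5\right)}{2 \cdot \frac{1}{4} \left(-5\right)}\right) 68 = \left(\left(-2 + 23\right) + \frac{1 - \frac{5}{4}}{2 \left(- \frac{5}{4}\right)}\right) 68 = \left(21 + \frac{1}{2} \left(- \frac{4}{5}\right) \left(- \frac{1}{4}\right)\right) 68 = \left(21 + \frac{1}{10}\right) 68 = \frac{211}{10} \cdot 68 = \frac{7174}{5}$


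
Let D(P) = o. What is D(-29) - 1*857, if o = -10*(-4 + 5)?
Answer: -867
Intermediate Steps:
o = -10 (o = -10*1 = -10)
D(P) = -10
D(-29) - 1*857 = -10 - 1*857 = -10 - 857 = -867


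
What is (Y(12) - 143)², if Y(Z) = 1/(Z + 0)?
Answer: 2941225/144 ≈ 20425.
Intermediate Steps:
Y(Z) = 1/Z
(Y(12) - 143)² = (1/12 - 143)² = (-1715/12)² = 2941225/144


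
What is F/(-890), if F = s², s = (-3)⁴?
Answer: -6561/890 ≈ -7.3719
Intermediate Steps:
s = 81
F = 6561 (F = 81² = 6561)
F/(-890) = 6561/(-890) = 6561*(-1/890) = -6561/890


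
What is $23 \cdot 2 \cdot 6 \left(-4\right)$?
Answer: $-1104$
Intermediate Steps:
$23 \cdot 2 \cdot 6 \left(-4\right) = 46 \left(-24\right) = -1104$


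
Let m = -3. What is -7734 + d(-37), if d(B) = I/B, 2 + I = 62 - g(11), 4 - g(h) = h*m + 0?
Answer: -286181/37 ≈ -7734.6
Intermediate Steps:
g(h) = 4 + 3*h (g(h) = 4 - (h*(-3) + 0) = 4 - (-3*h + 0) = 4 - (-3)*h = 4 + 3*h)
I = 23 (I = -2 + (62 - (4 + 3*11)) = -2 + (62 - (4 + 33)) = -2 + (62 - 1*37) = -2 + (62 - 37) = -2 + 25 = 23)
d(B) = 23/B
-7734 + d(-37) = -7734 + 23/(-37) = -7734 + 23*(-1/37) = -7734 - 23/37 = -286181/37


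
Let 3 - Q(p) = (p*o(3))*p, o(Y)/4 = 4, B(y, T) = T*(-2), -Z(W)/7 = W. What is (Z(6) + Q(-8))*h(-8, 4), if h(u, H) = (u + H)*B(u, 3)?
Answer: -25512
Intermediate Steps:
Z(W) = -7*W
B(y, T) = -2*T
o(Y) = 16 (o(Y) = 4*4 = 16)
h(u, H) = -6*H - 6*u (h(u, H) = (u + H)*(-2*3) = (H + u)*(-6) = -6*H - 6*u)
Q(p) = 3 - 16*p**2 (Q(p) = 3 - p*16*p = 3 - 16*p*p = 3 - 16*p**2)
(Z(6) + Q(-8))*h(-8, 4) = (-7*6 + (3 - 16*(-8)**2))*(-6*4 - 6*(-8)) = (-42 + (3 - 16*64))*(-24 + 48) = (-42 + (3 - 1024))*24 = (-42 - 1021)*24 = -1063*24 = -25512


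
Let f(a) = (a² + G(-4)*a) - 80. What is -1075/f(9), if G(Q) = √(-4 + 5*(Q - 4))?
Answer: 1075*I/(-I + 18*√11) ≈ -0.30154 + 18.002*I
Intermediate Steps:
G(Q) = √(-24 + 5*Q) (G(Q) = √(-4 + 5*(-4 + Q)) = √(-4 + (-20 + 5*Q)) = √(-24 + 5*Q))
f(a) = -80 + a² + 2*I*a*√11 (f(a) = (a² + √(-24 + 5*(-4))*a) - 80 = (a² + √(-24 - 20)*a) - 80 = (a² + √(-44)*a) - 80 = (a² + (2*I*√11)*a) - 80 = (a² + 2*I*a*√11) - 80 = -80 + a² + 2*I*a*√11)
-1075/f(9) = -1075/(-80 + 9² + 2*I*9*√11) = -1075/(-80 + 81 + 18*I*√11) = -1075/(1 + 18*I*√11)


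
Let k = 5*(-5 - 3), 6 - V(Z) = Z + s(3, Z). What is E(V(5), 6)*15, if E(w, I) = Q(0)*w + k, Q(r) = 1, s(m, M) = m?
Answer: -630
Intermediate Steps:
V(Z) = 3 - Z (V(Z) = 6 - (Z + 3) = 6 - (3 + Z) = 6 + (-3 - Z) = 3 - Z)
k = -40 (k = 5*(-8) = -40)
E(w, I) = -40 + w (E(w, I) = 1*w - 40 = w - 40 = -40 + w)
E(V(5), 6)*15 = (-40 + (3 - 1*5))*15 = (-40 + (3 - 5))*15 = (-40 - 2)*15 = -42*15 = -630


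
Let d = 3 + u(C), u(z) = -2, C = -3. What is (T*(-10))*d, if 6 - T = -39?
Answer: -450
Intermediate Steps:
T = 45 (T = 6 - 1*(-39) = 6 + 39 = 45)
d = 1 (d = 3 - 2 = 1)
(T*(-10))*d = (45*(-10))*1 = -450*1 = -450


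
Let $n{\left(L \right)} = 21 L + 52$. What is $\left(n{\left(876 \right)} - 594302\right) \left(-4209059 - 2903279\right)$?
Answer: $4095668286652$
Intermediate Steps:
$n{\left(L \right)} = 52 + 21 L$
$\left(n{\left(876 \right)} - 594302\right) \left(-4209059 - 2903279\right) = \left(\left(52 + 21 \cdot 876\right) - 594302\right) \left(-4209059 - 2903279\right) = \left(\left(52 + 18396\right) - 594302\right) \left(-4209059 - 2903279\right) = \left(18448 - 594302\right) \left(-7112338\right) = \left(-575854\right) \left(-7112338\right) = 4095668286652$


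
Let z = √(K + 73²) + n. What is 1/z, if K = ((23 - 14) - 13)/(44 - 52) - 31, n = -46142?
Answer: -92284/4258157731 - √21194/4258157731 ≈ -2.1706e-5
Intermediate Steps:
K = -61/2 (K = (9 - 13)/(-8) - 31 = -⅛*(-4) - 31 = ½ - 31 = -61/2 ≈ -30.500)
z = -46142 + √21194/2 (z = √(-61/2 + 73²) - 46142 = √(-61/2 + 5329) - 46142 = √(10597/2) - 46142 = √21194/2 - 46142 = -46142 + √21194/2 ≈ -46069.)
1/z = 1/(-46142 + √21194/2)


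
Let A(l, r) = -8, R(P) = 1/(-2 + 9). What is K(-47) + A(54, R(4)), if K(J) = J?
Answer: -55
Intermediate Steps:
R(P) = ⅐ (R(P) = 1/7 = ⅐)
K(-47) + A(54, R(4)) = -47 - 8 = -55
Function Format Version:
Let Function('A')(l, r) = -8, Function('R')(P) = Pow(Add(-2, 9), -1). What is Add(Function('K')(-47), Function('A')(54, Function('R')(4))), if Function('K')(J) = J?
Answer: -55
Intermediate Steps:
Function('R')(P) = Rational(1, 7) (Function('R')(P) = Pow(7, -1) = Rational(1, 7))
Add(Function('K')(-47), Function('A')(54, Function('R')(4))) = Add(-47, -8) = -55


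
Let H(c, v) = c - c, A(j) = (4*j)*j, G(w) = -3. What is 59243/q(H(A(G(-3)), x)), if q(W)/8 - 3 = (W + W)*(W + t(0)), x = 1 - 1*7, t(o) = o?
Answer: 59243/24 ≈ 2468.5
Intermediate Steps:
x = -6 (x = 1 - 7 = -6)
A(j) = 4*j²
H(c, v) = 0
q(W) = 24 + 16*W² (q(W) = 24 + 8*((W + W)*(W + 0)) = 24 + 8*((2*W)*W) = 24 + 8*(2*W²) = 24 + 16*W²)
59243/q(H(A(G(-3)), x)) = 59243/(24 + 16*0²) = 59243/(24 + 16*0) = 59243/(24 + 0) = 59243/24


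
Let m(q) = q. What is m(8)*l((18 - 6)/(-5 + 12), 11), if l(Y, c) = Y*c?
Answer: 1056/7 ≈ 150.86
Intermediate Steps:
m(8)*l((18 - 6)/(-5 + 12), 11) = 8*(((18 - 6)/(-5 + 12))*11) = 8*((12/7)*11) = 8*(132/7) = 1056/7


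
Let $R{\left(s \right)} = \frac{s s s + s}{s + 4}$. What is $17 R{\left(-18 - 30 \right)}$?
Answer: $\frac{470220}{11} \approx 42747.0$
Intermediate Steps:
$R{\left(s \right)} = \frac{s + s^{3}}{4 + s}$ ($R{\left(s \right)} = \frac{s^{2} s + s}{4 + s} = \frac{s^{3} + s}{4 + s} = \frac{s + s^{3}}{4 + s}$)
$17 R{\left(-18 - 30 \right)} = 17 \frac{\left(-18 - 30\right) + \left(-18 - 30\right)^{3}}{4 - 48} = 17 \frac{-48 + \left(-48\right)^{3}}{4 - 48} = 17 \frac{-48 - 110592}{-44} = 17 \left(\left(- \frac{1}{44}\right) \left(-110640\right)\right) = 17 \cdot \frac{27660}{11} = \frac{470220}{11}$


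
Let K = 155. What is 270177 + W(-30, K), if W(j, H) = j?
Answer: 270147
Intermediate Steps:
270177 + W(-30, K) = 270177 - 30 = 270147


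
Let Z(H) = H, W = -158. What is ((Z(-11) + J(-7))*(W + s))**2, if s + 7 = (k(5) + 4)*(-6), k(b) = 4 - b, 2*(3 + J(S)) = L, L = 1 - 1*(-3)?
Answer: 4822416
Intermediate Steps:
L = 4 (L = 1 + 3 = 4)
J(S) = -1 (J(S) = -3 + (1/2)*4 = -3 + 2 = -1)
s = -25 (s = -7 + ((4 - 1*5) + 4)*(-6) = -7 + ((4 - 5) + 4)*(-6) = -7 + (-1 + 4)*(-6) = -7 + 3*(-6) = -7 - 18 = -25)
((Z(-11) + J(-7))*(W + s))**2 = ((-11 - 1)*(-158 - 25))**2 = (-12*(-183))**2 = 2196**2 = 4822416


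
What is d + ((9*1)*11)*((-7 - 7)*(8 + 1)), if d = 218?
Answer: -12256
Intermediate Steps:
d + ((9*1)*11)*((-7 - 7)*(8 + 1)) = 218 + ((9*1)*11)*((-7 - 7)*(8 + 1)) = 218 + (9*11)*(-14*9) = 218 + 99*(-126) = 218 - 12474 = -12256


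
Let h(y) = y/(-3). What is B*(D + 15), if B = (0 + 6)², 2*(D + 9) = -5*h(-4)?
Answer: 96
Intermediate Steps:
h(y) = -y/3 (h(y) = y*(-⅓) = -y/3)
D = -37/3 (D = -9 + (-(-5)*(-4)/3)/2 = -9 + (-5*4/3)/2 = -9 + (½)*(-20/3) = -9 - 10/3 = -37/3 ≈ -12.333)
B = 36 (B = 6² = 36)
B*(D + 15) = 36*(-37/3 + 15) = 36*(8/3) = 96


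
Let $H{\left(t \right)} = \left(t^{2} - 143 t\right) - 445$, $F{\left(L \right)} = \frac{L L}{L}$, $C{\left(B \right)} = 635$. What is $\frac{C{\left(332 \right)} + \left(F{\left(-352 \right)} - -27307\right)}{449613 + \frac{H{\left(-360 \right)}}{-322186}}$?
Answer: $\frac{286745540}{4672865593} \approx 0.061364$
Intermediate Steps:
$F{\left(L \right)} = L$ ($F{\left(L \right)} = \frac{L^{2}}{L} = L$)
$H{\left(t \right)} = -445 + t^{2} - 143 t$
$\frac{C{\left(332 \right)} + \left(F{\left(-352 \right)} - -27307\right)}{449613 + \frac{H{\left(-360 \right)}}{-322186}} = \frac{635 - -26955}{449613 + \frac{-445 + \left(-360\right)^{2} - -51480}{-322186}} = \frac{635 + \left(-352 + 27307\right)}{449613 + \left(-445 + 129600 + 51480\right) \left(- \frac{1}{322186}\right)} = \frac{635 + 26955}{449613 + 180635 \left(- \frac{1}{322186}\right)} = \frac{27590}{449613 - \frac{180635}{322186}} = \frac{27590}{\frac{144858833383}{322186}} = 27590 \cdot \frac{322186}{144858833383} = \frac{286745540}{4672865593}$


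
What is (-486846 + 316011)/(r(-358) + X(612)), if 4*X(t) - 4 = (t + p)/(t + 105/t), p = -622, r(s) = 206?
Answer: -7111462435/8616757 ≈ -825.31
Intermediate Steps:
X(t) = 1 + (-622 + t)/(4*(t + 105/t)) (X(t) = 1 + ((t - 622)/(t + 105/t))/4 = 1 + ((-622 + t)/(t + 105/t))/4 = 1 + (-622 + t)/(4*(t + 105/t)))
(-486846 + 316011)/(r(-358) + X(612)) = (-486846 + 316011)/(206 + (420 - 622*612 + 5*612**2)/(4*(105 + 612**2))) = -170835/(206 + (420 - 380664 + 5*374544)/(4*(105 + 374544))) = -170835/(206 + (1/4)*(420 - 380664 + 1872720)/374649) = -170835/(206 + (1/4)*(1/374649)*1492476) = -170835/(206 + 124373/124883) = -170835/25850271/124883 = -170835*124883/25850271 = -7111462435/8616757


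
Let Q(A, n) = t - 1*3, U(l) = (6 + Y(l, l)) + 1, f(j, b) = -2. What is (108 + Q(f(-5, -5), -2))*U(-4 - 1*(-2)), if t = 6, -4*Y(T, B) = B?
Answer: 1665/2 ≈ 832.50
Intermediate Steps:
Y(T, B) = -B/4
U(l) = 7 - l/4 (U(l) = (6 - l/4) + 1 = 7 - l/4)
Q(A, n) = 3 (Q(A, n) = 6 - 1*3 = 6 - 3 = 3)
(108 + Q(f(-5, -5), -2))*U(-4 - 1*(-2)) = (108 + 3)*(7 - (-4 - 1*(-2))/4) = 111*(7 - (-4 + 2)/4) = 111*(7 - 1/4*(-2)) = 111*(7 + 1/2) = 111*(15/2) = 1665/2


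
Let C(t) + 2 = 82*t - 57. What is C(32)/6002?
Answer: 2565/6002 ≈ 0.42736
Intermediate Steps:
C(t) = -59 + 82*t (C(t) = -2 + (82*t - 57) = -2 + (-57 + 82*t) = -59 + 82*t)
C(32)/6002 = (-59 + 82*32)/6002 = (-59 + 2624)*(1/6002) = 2565*(1/6002) = 2565/6002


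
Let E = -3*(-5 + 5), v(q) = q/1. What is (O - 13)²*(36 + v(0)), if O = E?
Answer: 6084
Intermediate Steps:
v(q) = q (v(q) = q*1 = q)
E = 0 (E = -3*0 = 0)
O = 0
(O - 13)²*(36 + v(0)) = (0 - 13)²*(36 + 0) = (-13)²*36 = 169*36 = 6084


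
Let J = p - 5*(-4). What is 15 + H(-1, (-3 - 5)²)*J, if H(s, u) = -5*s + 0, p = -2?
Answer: 105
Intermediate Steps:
H(s, u) = -5*s
J = 18 (J = -2 - 5*(-4) = -2 + 20 = 18)
15 + H(-1, (-3 - 5)²)*J = 15 - 5*(-1)*18 = 15 + 5*18 = 15 + 90 = 105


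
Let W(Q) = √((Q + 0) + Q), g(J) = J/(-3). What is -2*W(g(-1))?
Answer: -2*√6/3 ≈ -1.6330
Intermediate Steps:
g(J) = -J/3 (g(J) = J*(-⅓) = -J/3)
W(Q) = √2*√Q (W(Q) = √(Q + Q) = √(2*Q) = √2*√Q)
-2*W(g(-1)) = -2*√2*√(-⅓*(-1)) = -2*√2*√(⅓) = -2*√2*√3/3 = -2*√6/3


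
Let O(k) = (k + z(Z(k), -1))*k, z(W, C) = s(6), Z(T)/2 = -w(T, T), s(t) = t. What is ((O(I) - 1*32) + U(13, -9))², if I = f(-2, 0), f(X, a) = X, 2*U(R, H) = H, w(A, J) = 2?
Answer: 7921/4 ≈ 1980.3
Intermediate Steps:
U(R, H) = H/2
Z(T) = -4 (Z(T) = 2*(-1*2) = 2*(-2) = -4)
I = -2
z(W, C) = 6
O(k) = k*(6 + k) (O(k) = (k + 6)*k = (6 + k)*k = k*(6 + k))
((O(I) - 1*32) + U(13, -9))² = ((-2*(6 - 2) - 1*32) + (½)*(-9))² = ((-2*4 - 32) - 9/2)² = ((-8 - 32) - 9/2)² = (-40 - 9/2)² = (-89/2)² = 7921/4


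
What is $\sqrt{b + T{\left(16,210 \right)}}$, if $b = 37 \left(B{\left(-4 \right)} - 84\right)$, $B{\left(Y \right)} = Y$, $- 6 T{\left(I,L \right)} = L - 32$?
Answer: $\frac{i \sqrt{29571}}{3} \approx 57.321 i$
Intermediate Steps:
$T{\left(I,L \right)} = \frac{16}{3} - \frac{L}{6}$ ($T{\left(I,L \right)} = - \frac{L - 32}{6} = - \frac{-32 + L}{6} = \frac{16}{3} - \frac{L}{6}$)
$b = -3256$ ($b = 37 \left(-4 - 84\right) = 37 \left(-88\right) = -3256$)
$\sqrt{b + T{\left(16,210 \right)}} = \sqrt{-3256 + \left(\frac{16}{3} - 35\right)} = \sqrt{-3256 - \frac{89}{3}} = \sqrt{- \frac{9857}{3}} = \frac{i \sqrt{29571}}{3}$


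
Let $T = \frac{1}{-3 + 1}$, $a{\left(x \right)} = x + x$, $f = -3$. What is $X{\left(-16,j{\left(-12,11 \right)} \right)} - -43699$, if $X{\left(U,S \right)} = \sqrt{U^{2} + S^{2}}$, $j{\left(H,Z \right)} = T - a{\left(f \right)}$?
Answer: $43699 + \frac{\sqrt{1145}}{2} \approx 43716.0$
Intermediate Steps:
$a{\left(x \right)} = 2 x$
$T = - \frac{1}{2}$ ($T = \frac{1}{-2} = - \frac{1}{2} \approx -0.5$)
$j{\left(H,Z \right)} = \frac{11}{2}$ ($j{\left(H,Z \right)} = - \frac{1}{2} - 2 \left(-3\right) = - \frac{1}{2} - -6 = - \frac{1}{2} + 6 = \frac{11}{2}$)
$X{\left(U,S \right)} = \sqrt{S^{2} + U^{2}}$
$X{\left(-16,j{\left(-12,11 \right)} \right)} - -43699 = \sqrt{\left(\frac{11}{2}\right)^{2} + \left(-16\right)^{2}} - -43699 = \sqrt{\frac{121}{4} + 256} + 43699 = \sqrt{\frac{1145}{4}} + 43699 = \frac{\sqrt{1145}}{2} + 43699 = 43699 + \frac{\sqrt{1145}}{2}$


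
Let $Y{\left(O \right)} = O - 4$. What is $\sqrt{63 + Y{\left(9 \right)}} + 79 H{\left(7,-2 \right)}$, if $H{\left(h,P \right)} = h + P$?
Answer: $395 + 2 \sqrt{17} \approx 403.25$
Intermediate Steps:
$H{\left(h,P \right)} = P + h$
$Y{\left(O \right)} = -4 + O$
$\sqrt{63 + Y{\left(9 \right)}} + 79 H{\left(7,-2 \right)} = \sqrt{63 + \left(-4 + 9\right)} + 79 \left(-2 + 7\right) = \sqrt{63 + 5} + 79 \cdot 5 = \sqrt{68} + 395 = 2 \sqrt{17} + 395 = 395 + 2 \sqrt{17}$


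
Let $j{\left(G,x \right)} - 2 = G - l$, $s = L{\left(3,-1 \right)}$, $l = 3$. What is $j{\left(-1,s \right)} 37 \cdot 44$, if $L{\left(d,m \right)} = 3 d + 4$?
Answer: $-3256$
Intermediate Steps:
$L{\left(d,m \right)} = 4 + 3 d$
$s = 13$ ($s = 4 + 3 \cdot 3 = 4 + 9 = 13$)
$j{\left(G,x \right)} = -1 + G$ ($j{\left(G,x \right)} = 2 + \left(G - 3\right) = 2 + \left(-3 + G\right) = -1 + G$)
$j{\left(-1,s \right)} 37 \cdot 44 = \left(-1 - 1\right) 37 \cdot 44 = \left(-2\right) 37 \cdot 44 = \left(-74\right) 44 = -3256$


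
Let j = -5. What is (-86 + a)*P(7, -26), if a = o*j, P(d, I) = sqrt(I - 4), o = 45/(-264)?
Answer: -7493*I*sqrt(30)/88 ≈ -466.37*I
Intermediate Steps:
o = -15/88 (o = 45*(-1/264) = -15/88 ≈ -0.17045)
P(d, I) = sqrt(-4 + I)
a = 75/88 (a = -15/88*(-5) = 75/88 ≈ 0.85227)
(-86 + a)*P(7, -26) = (-86 + 75/88)*sqrt(-4 - 26) = -7493*I*sqrt(30)/88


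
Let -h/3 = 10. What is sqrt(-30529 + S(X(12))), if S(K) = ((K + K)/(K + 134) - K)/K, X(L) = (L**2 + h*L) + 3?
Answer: 4*I*sqrt(11908618)/79 ≈ 174.73*I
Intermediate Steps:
h = -30 (h = -3*10 = -30)
X(L) = 3 + L**2 - 30*L (X(L) = (L**2 - 30*L) + 3 = 3 + L**2 - 30*L)
S(K) = (-K + 2*K/(134 + K))/K (S(K) = ((2*K)/(134 + K) - K)/K = (2*K/(134 + K) - K)/K = (-K + 2*K/(134 + K))/K)
sqrt(-30529 + S(X(12))) = sqrt(-30529 + (-132 - (3 + 12**2 - 30*12))/(134 + (3 + 12**2 - 30*12))) = sqrt(-30529 + (-132 - (3 + 144 - 360))/(134 + (3 + 144 - 360))) = sqrt(-30529 + (-132 - 1*(-213))/(134 - 213)) = sqrt(-30529 + (-132 + 213)/(-79)) = sqrt(-30529 - 1/79*81) = sqrt(-30529 - 81/79) = sqrt(-2411872/79) = 4*I*sqrt(11908618)/79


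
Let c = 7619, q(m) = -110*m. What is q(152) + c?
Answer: -9101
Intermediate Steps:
q(152) + c = -110*152 + 7619 = -16720 + 7619 = -9101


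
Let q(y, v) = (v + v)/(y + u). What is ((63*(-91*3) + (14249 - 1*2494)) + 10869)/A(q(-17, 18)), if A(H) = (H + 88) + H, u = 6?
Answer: 8525/128 ≈ 66.602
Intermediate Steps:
q(y, v) = 2*v/(6 + y) (q(y, v) = (v + v)/(y + 6) = (2*v)/(6 + y) = 2*v/(6 + y))
A(H) = 88 + 2*H (A(H) = (88 + H) + H = 88 + 2*H)
((63*(-91*3) + (14249 - 1*2494)) + 10869)/A(q(-17, 18)) = ((63*(-91*3) + (14249 - 1*2494)) + 10869)/(88 + 2*(2*18/(6 - 17))) = ((63*(-273) + (14249 - 2494)) + 10869)/(88 + 2*(2*18/(-11))) = ((-17199 + 11755) + 10869)/(88 + 2*(2*18*(-1/11))) = (-5444 + 10869)/(88 + 2*(-36/11)) = 5425/(88 - 72/11) = 5425/(896/11) = 5425*(11/896) = 8525/128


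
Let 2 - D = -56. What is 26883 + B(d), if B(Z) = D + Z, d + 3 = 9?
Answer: 26947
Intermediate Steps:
d = 6 (d = -3 + 9 = 6)
D = 58 (D = 2 - 1*(-56) = 2 + 56 = 58)
B(Z) = 58 + Z
26883 + B(d) = 26883 + (58 + 6) = 26883 + 64 = 26947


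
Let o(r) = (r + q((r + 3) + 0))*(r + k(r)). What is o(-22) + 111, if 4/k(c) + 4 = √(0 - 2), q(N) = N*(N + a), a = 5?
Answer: -49265/9 - 488*I*√2/9 ≈ -5473.9 - 76.682*I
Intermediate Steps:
q(N) = N*(5 + N) (q(N) = N*(N + 5) = N*(5 + N))
k(c) = 4/(-4 + I*√2) (k(c) = 4/(-4 + √(0 - 2)) = 4/(-4 + √(-2)) = 4/(-4 + I*√2))
o(r) = (r + (3 + r)*(8 + r))*(-8/9 + r - 2*I*√2/9) (o(r) = (r + ((r + 3) + 0)*(5 + ((r + 3) + 0)))*(r + (-8/9 - 2*I*√2/9)) = (r + ((3 + r) + 0)*(5 + ((3 + r) + 0)))*(-8/9 + r - 2*I*√2/9) = (r + (3 + r)*(5 + (3 + r)))*(-8/9 + r - 2*I*√2/9) = (r + (3 + r)*(8 + r))*(-8/9 + r - 2*I*√2/9))
o(-22) + 111 = ((-22)² - 2/9*(-22)*(4 + I*√2) - 22*(3 - 22)*(8 - 22) - 2*(3 - 22)*(4 + I*√2)*(8 - 22)/9) + 111 = (484 + (176/9 + 44*I*√2/9) - 22*(-19)*(-14) - 2/9*(-19)*(4 + I*√2)*(-14)) + 111 = (484 + (176/9 + 44*I*√2/9) - 5852 + (-2128/9 - 532*I*√2/9)) + 111 = (-50264/9 - 488*I*√2/9) + 111 = -49265/9 - 488*I*√2/9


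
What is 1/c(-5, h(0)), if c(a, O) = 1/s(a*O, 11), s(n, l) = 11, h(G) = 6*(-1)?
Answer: 11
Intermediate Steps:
h(G) = -6
c(a, O) = 1/11
1/c(-5, h(0)) = 1/(1/11) = 11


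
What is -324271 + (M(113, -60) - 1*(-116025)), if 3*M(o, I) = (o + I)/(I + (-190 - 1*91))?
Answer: -213035711/1023 ≈ -2.0825e+5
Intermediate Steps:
M(o, I) = (I + o)/(3*(-281 + I)) (M(o, I) = ((o + I)/(I + (-190 - 1*91)))/3 = ((I + o)/(I + (-190 - 91)))/3 = ((I + o)/(I - 281))/3 = ((I + o)/(-281 + I))/3 = (I + o)/(3*(-281 + I)))
-324271 + (M(113, -60) - 1*(-116025)) = -324271 + ((-60 + 113)/(3*(-281 - 60)) - 1*(-116025)) = -324271 + ((⅓)*53/(-341) + 116025) = -324271 + ((⅓)*(-1/341)*53 + 116025) = -324271 + (-53/1023 + 116025) = -324271 + 118693522/1023 = -213035711/1023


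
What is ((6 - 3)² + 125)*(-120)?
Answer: -16080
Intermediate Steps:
((6 - 3)² + 125)*(-120) = (3² + 125)*(-120) = (9 + 125)*(-120) = 134*(-120) = -16080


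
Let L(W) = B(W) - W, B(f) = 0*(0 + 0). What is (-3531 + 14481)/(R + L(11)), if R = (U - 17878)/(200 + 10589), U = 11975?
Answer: -59069775/62291 ≈ -948.29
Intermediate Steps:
B(f) = 0 (B(f) = 0*0 = 0)
R = -5903/10789 (R = (11975 - 17878)/(200 + 10589) = -5903/10789 ≈ -0.54713)
L(W) = -W (L(W) = 0 - W = -W)
(-3531 + 14481)/(R + L(11)) = (-3531 + 14481)/(-5903/10789 - 1*11) = 10950/(-5903/10789 - 11) = 10950/(-124582/10789) = 10950*(-10789/124582) = -59069775/62291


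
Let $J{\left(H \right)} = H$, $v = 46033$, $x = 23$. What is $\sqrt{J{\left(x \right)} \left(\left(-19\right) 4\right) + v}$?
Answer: $\sqrt{44285} \approx 210.44$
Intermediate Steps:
$\sqrt{J{\left(x \right)} \left(\left(-19\right) 4\right) + v} = \sqrt{23 \left(\left(-19\right) 4\right) + 46033} = \sqrt{23 \left(-76\right) + 46033} = \sqrt{-1748 + 46033} = \sqrt{44285}$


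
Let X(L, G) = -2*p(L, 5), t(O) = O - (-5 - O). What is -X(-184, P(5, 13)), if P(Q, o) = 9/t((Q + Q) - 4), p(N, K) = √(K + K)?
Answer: 2*√10 ≈ 6.3246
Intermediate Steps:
t(O) = 5 + 2*O (t(O) = O + (5 + O) = 5 + 2*O)
p(N, K) = √2*√K (p(N, K) = √(2*K) = √2*√K)
P(Q, o) = 9/(-3 + 4*Q) (P(Q, o) = 9/(5 + 2*((Q + Q) - 4)) = 9/(5 + 2*(2*Q - 4)) = 9/(5 + 2*(-4 + 2*Q)) = 9/(5 + (-8 + 4*Q)) = 9/(-3 + 4*Q))
X(L, G) = -2*√10 (X(L, G) = -2*√2*√5 = -2*√10)
-X(-184, P(5, 13)) = -(-2)*√10 = 2*√10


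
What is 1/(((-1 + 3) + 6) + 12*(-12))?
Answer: -1/136 ≈ -0.0073529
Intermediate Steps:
1/(((-1 + 3) + 6) + 12*(-12)) = 1/((2 + 6) - 144) = 1/(8 - 144) = 1/(-136) = -1/136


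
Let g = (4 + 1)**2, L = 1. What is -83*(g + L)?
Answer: -2158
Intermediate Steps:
g = 25 (g = 5**2 = 25)
-83*(g + L) = -83*(25 + 1) = -83*26 = -2158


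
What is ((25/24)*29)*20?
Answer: 3625/6 ≈ 604.17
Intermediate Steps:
((25/24)*29)*20 = (725/24)*20 = 3625/6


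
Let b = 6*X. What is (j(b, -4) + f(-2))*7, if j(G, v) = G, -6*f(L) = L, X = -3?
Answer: -371/3 ≈ -123.67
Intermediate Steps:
f(L) = -L/6
b = -18 (b = 6*(-3) = -18)
(j(b, -4) + f(-2))*7 = (-18 - ⅙*(-2))*7 = (-18 + ⅓)*7 = -53/3*7 = -371/3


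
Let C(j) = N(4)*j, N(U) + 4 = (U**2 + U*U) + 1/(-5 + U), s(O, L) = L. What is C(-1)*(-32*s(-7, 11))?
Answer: 9504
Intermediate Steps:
N(U) = -4 + 1/(-5 + U) + 2*U**2 (N(U) = -4 + ((U**2 + U*U) + 1/(-5 + U)) = -4 + ((U**2 + U**2) + 1/(-5 + U)) = -4 + (2*U**2 + 1/(-5 + U)) = -4 + (1/(-5 + U) + 2*U**2) = -4 + 1/(-5 + U) + 2*U**2)
C(j) = 27*j (C(j) = ((21 - 10*4**2 - 4*4 + 2*4**3)/(-5 + 4))*j = ((21 - 10*16 - 16 + 2*64)/(-1))*j = (-(21 - 160 - 16 + 128))*j = (-1*(-27))*j = 27*j)
C(-1)*(-32*s(-7, 11)) = (27*(-1))*(-32*11) = -27*(-352) = 9504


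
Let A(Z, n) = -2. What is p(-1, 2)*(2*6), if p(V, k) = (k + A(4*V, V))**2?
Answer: 0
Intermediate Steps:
p(V, k) = (-2 + k)**2 (p(V, k) = (k - 2)**2 = (-2 + k)**2)
p(-1, 2)*(2*6) = (-2 + 2)**2*(2*6) = 0**2*12 = 0*12 = 0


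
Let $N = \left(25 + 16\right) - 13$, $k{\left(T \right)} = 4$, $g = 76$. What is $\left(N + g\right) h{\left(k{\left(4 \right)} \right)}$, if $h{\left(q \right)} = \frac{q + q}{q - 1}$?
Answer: $\frac{832}{3} \approx 277.33$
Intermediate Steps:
$h{\left(q \right)} = \frac{2 q}{-1 + q}$
$N = 28$ ($N = 41 - 13 = 28$)
$\left(N + g\right) h{\left(k{\left(4 \right)} \right)} = \left(28 + 76\right) 2 \cdot 4 \frac{1}{-1 + 4} = 104 \cdot 2 \cdot 4 \cdot \frac{1}{3} = 104 \cdot \frac{8}{3} = \frac{832}{3}$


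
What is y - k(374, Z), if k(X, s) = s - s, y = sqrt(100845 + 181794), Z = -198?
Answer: sqrt(282639) ≈ 531.64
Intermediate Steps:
y = sqrt(282639) ≈ 531.64
k(X, s) = 0
y - k(374, Z) = sqrt(282639) - 1*0 = sqrt(282639) + 0 = sqrt(282639)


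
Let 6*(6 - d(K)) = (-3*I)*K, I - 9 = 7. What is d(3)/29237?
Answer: 30/29237 ≈ 0.0010261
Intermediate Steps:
I = 16 (I = 9 + 7 = 16)
d(K) = 6 + 8*K (d(K) = 6 - (-3*16)*K/6 = 6 - (-8)*K = 6 + 8*K)
d(3)/29237 = (6 + 8*3)/29237 = (6 + 24)*(1/29237) = 30*(1/29237) = 30/29237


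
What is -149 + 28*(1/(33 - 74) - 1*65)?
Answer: -80757/41 ≈ -1969.7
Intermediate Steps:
-149 + 28*(1/(33 - 74) - 1*65) = -149 + 28*(1/(-41) - 65) = -149 + 28*(-1/41 - 65) = -149 + 28*(-2666/41) = -149 - 74648/41 = -80757/41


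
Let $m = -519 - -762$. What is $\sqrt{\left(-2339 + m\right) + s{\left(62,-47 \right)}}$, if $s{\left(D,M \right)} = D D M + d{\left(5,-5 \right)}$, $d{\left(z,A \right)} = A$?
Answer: $i \sqrt{182769} \approx 427.52 i$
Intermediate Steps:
$s{\left(D,M \right)} = -5 + M D^{2}$ ($s{\left(D,M \right)} = D D M - 5 = D^{2} M - 5 = M D^{2} - 5 = -5 + M D^{2}$)
$m = 243$ ($m = -519 + 762 = 243$)
$\sqrt{\left(-2339 + m\right) + s{\left(62,-47 \right)}} = \sqrt{\left(-2339 + 243\right) - \left(5 + 47 \cdot 62^{2}\right)} = \sqrt{-2096 - 180673} = \sqrt{-182769} = i \sqrt{182769}$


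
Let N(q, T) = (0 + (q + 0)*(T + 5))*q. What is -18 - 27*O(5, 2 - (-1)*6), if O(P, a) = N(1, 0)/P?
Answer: -45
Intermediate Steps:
N(q, T) = q²*(5 + T) (N(q, T) = (0 + q*(5 + T))*q = (q*(5 + T))*q = q²*(5 + T))
O(P, a) = 5/P (O(P, a) = (1²*(5 + 0))/P = (1*5)/P = 5/P)
-18 - 27*O(5, 2 - (-1)*6) = -18 - 135/5 = -18 - 27*1 = -18 - 27 = -45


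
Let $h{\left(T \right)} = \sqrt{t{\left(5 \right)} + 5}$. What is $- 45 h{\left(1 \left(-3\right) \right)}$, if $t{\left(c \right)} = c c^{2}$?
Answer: $- 45 \sqrt{130} \approx -513.08$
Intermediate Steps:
$t{\left(c \right)} = c^{3}$
$h{\left(T \right)} = \sqrt{130}$ ($h{\left(T \right)} = \sqrt{5^{3} + 5} = \sqrt{125 + 5} = \sqrt{130}$)
$- 45 h{\left(1 \left(-3\right) \right)} = - 45 \sqrt{130}$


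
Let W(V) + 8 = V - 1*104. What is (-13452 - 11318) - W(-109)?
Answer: -24549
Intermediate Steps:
W(V) = -112 + V (W(V) = -8 + (V - 1*104) = -8 + (V - 104) = -8 + (-104 + V) = -112 + V)
(-13452 - 11318) - W(-109) = (-13452 - 11318) - (-112 - 109) = -24770 - 1*(-221) = -24770 + 221 = -24549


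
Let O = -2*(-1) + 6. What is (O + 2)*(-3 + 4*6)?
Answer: 210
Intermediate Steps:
O = 8 (O = 2 + 6 = 8)
(O + 2)*(-3 + 4*6) = (8 + 2)*(-3 + 4*6) = 10*(-3 + 24) = 10*21 = 210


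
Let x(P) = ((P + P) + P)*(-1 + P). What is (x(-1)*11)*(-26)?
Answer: -1716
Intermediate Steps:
x(P) = 3*P*(-1 + P) (x(P) = (2*P + P)*(-1 + P) = (3*P)*(-1 + P) = 3*P*(-1 + P))
(x(-1)*11)*(-26) = ((3*(-1)*(-1 - 1))*11)*(-26) = ((3*(-1)*(-2))*11)*(-26) = (6*11)*(-26) = 66*(-26) = -1716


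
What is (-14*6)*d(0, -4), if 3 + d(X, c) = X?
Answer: 252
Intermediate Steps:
d(X, c) = -3 + X
(-14*6)*d(0, -4) = (-14*6)*(-3 + 0) = -84*(-3) = 252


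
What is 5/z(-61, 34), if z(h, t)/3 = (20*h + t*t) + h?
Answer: -1/75 ≈ -0.013333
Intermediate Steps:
z(h, t) = 3*t**2 + 63*h (z(h, t) = 3*((20*h + t*t) + h) = 3*((20*h + t**2) + h) = 3*((t**2 + 20*h) + h) = 3*(t**2 + 21*h) = 3*t**2 + 63*h)
5/z(-61, 34) = 5/(3*34**2 + 63*(-61)) = 5/(3*1156 - 3843) = 5/(3468 - 3843) = 5/(-375) = 5*(-1/375) = -1/75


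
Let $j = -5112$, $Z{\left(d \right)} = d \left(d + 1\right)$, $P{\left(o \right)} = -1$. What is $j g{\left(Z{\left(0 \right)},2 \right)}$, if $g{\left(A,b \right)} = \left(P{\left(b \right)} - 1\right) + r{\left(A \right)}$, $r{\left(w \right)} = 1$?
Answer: $5112$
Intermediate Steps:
$Z{\left(d \right)} = d \left(1 + d\right)$
$g{\left(A,b \right)} = -1$ ($g{\left(A,b \right)} = \left(-1 - 1\right) + 1 = -2 + 1 = -1$)
$j g{\left(Z{\left(0 \right)},2 \right)} = \left(-5112\right) \left(-1\right) = 5112$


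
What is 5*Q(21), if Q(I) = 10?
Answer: 50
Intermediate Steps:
5*Q(21) = 5*10 = 50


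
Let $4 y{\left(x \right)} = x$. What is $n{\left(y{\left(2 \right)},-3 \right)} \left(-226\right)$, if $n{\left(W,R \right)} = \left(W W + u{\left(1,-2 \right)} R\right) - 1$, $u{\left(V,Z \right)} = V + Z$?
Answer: $- \frac{1017}{2} \approx -508.5$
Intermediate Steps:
$y{\left(x \right)} = \frac{x}{4}$
$n{\left(W,R \right)} = -1 + W^{2} - R$ ($n{\left(W,R \right)} = \left(W W + \left(1 - 2\right) R\right) - 1 = \left(W^{2} - R\right) - 1 = -1 + W^{2} - R$)
$n{\left(y{\left(2 \right)},-3 \right)} \left(-226\right) = \left(-1 + \left(\frac{1}{4} \cdot 2\right)^{2} - -3\right) \left(-226\right) = \left(-1 + \left(\frac{1}{2}\right)^{2} + 3\right) \left(-226\right) = \left(-1 + \frac{1}{4} + 3\right) \left(-226\right) = \frac{9}{4} \left(-226\right) = - \frac{1017}{2}$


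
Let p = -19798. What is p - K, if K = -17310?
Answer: -2488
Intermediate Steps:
p - K = -19798 - 1*(-17310) = -19798 + 17310 = -2488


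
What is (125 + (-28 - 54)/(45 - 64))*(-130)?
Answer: -319410/19 ≈ -16811.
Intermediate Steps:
(125 + (-28 - 54)/(45 - 64))*(-130) = (125 - 82/(-19))*(-130) = (125 - 82*(-1/19))*(-130) = (125 + 82/19)*(-130) = (2457/19)*(-130) = -319410/19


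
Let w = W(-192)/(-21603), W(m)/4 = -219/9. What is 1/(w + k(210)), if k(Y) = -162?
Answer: -64809/10498766 ≈ -0.0061730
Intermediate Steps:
W(m) = -292/3 (W(m) = 4*(-219/9) = 4*(-219*1/9) = 4*(-73/3) = -292/3)
w = 292/64809 (w = -292/3/(-21603) = -292/3*(-1/21603) = 292/64809 ≈ 0.0045055)
1/(w + k(210)) = 1/(292/64809 - 162) = 1/(-10498766/64809) = -64809/10498766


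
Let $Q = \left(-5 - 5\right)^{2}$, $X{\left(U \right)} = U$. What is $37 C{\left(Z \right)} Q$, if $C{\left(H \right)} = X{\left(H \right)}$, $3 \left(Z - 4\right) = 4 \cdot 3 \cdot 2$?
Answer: $44400$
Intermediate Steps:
$Z = 12$ ($Z = 4 + \frac{4 \cdot 3 \cdot 2}{3} = 4 + \frac{12 \cdot 2}{3} = 4 + \frac{1}{3} \cdot 24 = 4 + 8 = 12$)
$Q = 100$ ($Q = \left(-5 - 5\right)^{2} = \left(-10\right)^{2} = 100$)
$C{\left(H \right)} = H$
$37 C{\left(Z \right)} Q = 37 \cdot 12 \cdot 100 = 444 \cdot 100 = 44400$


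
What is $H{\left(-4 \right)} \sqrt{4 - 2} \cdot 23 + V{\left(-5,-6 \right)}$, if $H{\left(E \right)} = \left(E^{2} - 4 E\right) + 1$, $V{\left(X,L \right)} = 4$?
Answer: $4 + 759 \sqrt{2} \approx 1077.4$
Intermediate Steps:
$H{\left(E \right)} = 1 + E^{2} - 4 E$
$H{\left(-4 \right)} \sqrt{4 - 2} \cdot 23 + V{\left(-5,-6 \right)} = \left(1 + \left(-4\right)^{2} - -16\right) \sqrt{4 - 2} \cdot 23 + 4 = \left(1 + 16 + 16\right) \sqrt{2} \cdot 23 + 4 = 33 \sqrt{2} \cdot 23 + 4 = 759 \sqrt{2} + 4 = 4 + 759 \sqrt{2}$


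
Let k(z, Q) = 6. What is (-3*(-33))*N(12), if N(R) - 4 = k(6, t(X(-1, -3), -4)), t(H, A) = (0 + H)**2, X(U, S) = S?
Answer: 990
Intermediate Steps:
t(H, A) = H**2
N(R) = 10 (N(R) = 4 + 6 = 10)
(-3*(-33))*N(12) = -3*(-33)*10 = 99*10 = 990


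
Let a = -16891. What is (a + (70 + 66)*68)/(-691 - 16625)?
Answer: 7643/17316 ≈ 0.44138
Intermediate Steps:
(a + (70 + 66)*68)/(-691 - 16625) = (-16891 + (70 + 66)*68)/(-691 - 16625) = (-16891 + 136*68)/(-17316) = (-16891 + 9248)*(-1/17316) = -7643*(-1/17316) = 7643/17316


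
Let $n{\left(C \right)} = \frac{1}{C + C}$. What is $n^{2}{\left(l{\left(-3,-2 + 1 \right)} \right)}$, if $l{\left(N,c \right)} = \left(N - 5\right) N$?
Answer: $\frac{1}{2304} \approx 0.00043403$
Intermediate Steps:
$l{\left(N,c \right)} = N \left(-5 + N\right)$ ($l{\left(N,c \right)} = \left(-5 + N\right) N = N \left(-5 + N\right)$)
$n{\left(C \right)} = \frac{1}{2 C}$
$n^{2}{\left(l{\left(-3,-2 + 1 \right)} \right)} = \left(\frac{1}{2 \left(- 3 \left(-5 - 3\right)\right)}\right)^{2} = \left(\frac{1}{2 \left(\left(-3\right) \left(-8\right)\right)}\right)^{2} = \left(\frac{1}{2 \cdot 24}\right)^{2} = \left(\frac{1}{2} \cdot \frac{1}{24}\right)^{2} = \left(\frac{1}{48}\right)^{2} = \frac{1}{2304}$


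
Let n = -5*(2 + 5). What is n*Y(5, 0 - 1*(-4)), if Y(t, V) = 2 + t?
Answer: -245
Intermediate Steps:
n = -35 (n = -5*7 = -35)
n*Y(5, 0 - 1*(-4)) = -35*(2 + 5) = -35*7 = -245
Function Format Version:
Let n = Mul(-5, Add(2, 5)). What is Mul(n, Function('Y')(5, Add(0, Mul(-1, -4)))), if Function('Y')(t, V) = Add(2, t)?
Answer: -245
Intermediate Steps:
n = -35 (n = Mul(-5, 7) = -35)
Mul(n, Function('Y')(5, Add(0, Mul(-1, -4)))) = Mul(-35, Add(2, 5)) = Mul(-35, 7) = -245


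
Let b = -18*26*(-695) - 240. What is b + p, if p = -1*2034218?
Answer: -1709198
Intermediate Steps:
b = 325020 (b = -468*(-695) - 240 = 325260 - 240 = 325020)
p = -2034218
b + p = 325020 - 2034218 = -1709198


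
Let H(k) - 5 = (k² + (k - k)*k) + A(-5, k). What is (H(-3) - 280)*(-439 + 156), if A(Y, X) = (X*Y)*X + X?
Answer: 88862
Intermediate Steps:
A(Y, X) = X + Y*X² (A(Y, X) = Y*X² + X = X + Y*X²)
H(k) = 5 + k² + k*(1 - 5*k) (H(k) = 5 + ((k² + (k - k)*k) + k*(1 + k*(-5))) = 5 + ((k² + 0*k) + k*(1 - 5*k)) = 5 + ((k² + 0) + k*(1 - 5*k)) = 5 + (k² + k*(1 - 5*k)) = 5 + k² + k*(1 - 5*k))
(H(-3) - 280)*(-439 + 156) = ((5 - 3 - 4*(-3)²) - 280)*(-439 + 156) = ((5 - 3 - 4*9) - 280)*(-283) = ((5 - 3 - 36) - 280)*(-283) = (-34 - 280)*(-283) = -314*(-283) = 88862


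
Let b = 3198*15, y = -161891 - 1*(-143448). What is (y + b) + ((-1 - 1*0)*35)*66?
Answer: 27217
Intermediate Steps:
y = -18443 (y = -161891 + 143448 = -18443)
b = 47970
(y + b) + ((-1 - 1*0)*35)*66 = (-18443 + 47970) + ((-1 - 1*0)*35)*66 = 29527 + ((-1 + 0)*35)*66 = 29527 - 1*35*66 = 29527 - 35*66 = 29527 - 2310 = 27217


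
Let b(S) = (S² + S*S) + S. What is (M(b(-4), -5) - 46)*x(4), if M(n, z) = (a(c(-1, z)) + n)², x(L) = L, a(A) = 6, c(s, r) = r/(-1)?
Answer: 4440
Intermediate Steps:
c(s, r) = -r (c(s, r) = r*(-1) = -r)
b(S) = S + 2*S² (b(S) = (S² + S²) + S = 2*S² + S = S + 2*S²)
M(n, z) = (6 + n)²
(M(b(-4), -5) - 46)*x(4) = ((6 - 4*(1 + 2*(-4)))² - 46)*4 = ((6 - 4*(1 - 8))² - 46)*4 = ((6 - 4*(-7))² - 46)*4 = ((6 + 28)² - 46)*4 = (34² - 46)*4 = (1156 - 46)*4 = 1110*4 = 4440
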